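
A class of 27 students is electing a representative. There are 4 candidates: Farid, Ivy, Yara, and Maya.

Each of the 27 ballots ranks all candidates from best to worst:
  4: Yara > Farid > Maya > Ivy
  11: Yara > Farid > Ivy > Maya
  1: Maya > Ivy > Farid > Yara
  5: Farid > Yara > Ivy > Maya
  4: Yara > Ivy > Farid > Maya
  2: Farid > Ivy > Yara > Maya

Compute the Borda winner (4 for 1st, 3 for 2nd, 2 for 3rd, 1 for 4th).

Yara

Farid: 4×3 + 11×3 + 1×2 + 5×4 + 4×2 + 2×4 = 83
Ivy: 4×1 + 11×2 + 1×3 + 5×2 + 4×3 + 2×3 = 57
Yara: 4×4 + 11×4 + 1×1 + 5×3 + 4×4 + 2×2 = 96
Maya: 4×2 + 11×1 + 1×4 + 5×1 + 4×1 + 2×1 = 34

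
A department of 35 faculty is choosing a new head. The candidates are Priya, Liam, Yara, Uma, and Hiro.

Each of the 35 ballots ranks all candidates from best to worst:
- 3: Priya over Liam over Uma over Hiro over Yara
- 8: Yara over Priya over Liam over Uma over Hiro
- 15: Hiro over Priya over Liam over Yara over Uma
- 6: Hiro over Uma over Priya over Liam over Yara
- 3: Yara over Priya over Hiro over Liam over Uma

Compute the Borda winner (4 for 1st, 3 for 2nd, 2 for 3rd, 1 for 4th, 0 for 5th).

Priya: 3×4 + 8×3 + 15×3 + 6×2 + 3×3 = 102
Liam: 3×3 + 8×2 + 15×2 + 6×1 + 3×1 = 64
Yara: 3×0 + 8×4 + 15×1 + 6×0 + 3×4 = 59
Uma: 3×2 + 8×1 + 15×0 + 6×3 + 3×0 = 32
Hiro: 3×1 + 8×0 + 15×4 + 6×4 + 3×2 = 93

Priya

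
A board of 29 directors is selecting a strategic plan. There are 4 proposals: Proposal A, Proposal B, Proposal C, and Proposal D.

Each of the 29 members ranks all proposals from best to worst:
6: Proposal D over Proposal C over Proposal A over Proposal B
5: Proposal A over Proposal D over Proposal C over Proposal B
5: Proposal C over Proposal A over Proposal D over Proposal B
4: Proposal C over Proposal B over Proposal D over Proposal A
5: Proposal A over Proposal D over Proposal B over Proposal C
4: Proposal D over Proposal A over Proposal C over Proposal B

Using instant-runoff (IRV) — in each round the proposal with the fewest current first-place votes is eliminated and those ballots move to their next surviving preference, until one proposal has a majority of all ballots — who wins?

Proposal A

Round 1: Proposal A 10, Proposal B 0, Proposal C 9, Proposal D 10. Proposal B eliminated.
Round 2: Proposal A 10, Proposal C 9, Proposal D 10. Proposal C eliminated.
Round 3: Proposal A 15, Proposal D 14. Proposal A has a majority (≥15).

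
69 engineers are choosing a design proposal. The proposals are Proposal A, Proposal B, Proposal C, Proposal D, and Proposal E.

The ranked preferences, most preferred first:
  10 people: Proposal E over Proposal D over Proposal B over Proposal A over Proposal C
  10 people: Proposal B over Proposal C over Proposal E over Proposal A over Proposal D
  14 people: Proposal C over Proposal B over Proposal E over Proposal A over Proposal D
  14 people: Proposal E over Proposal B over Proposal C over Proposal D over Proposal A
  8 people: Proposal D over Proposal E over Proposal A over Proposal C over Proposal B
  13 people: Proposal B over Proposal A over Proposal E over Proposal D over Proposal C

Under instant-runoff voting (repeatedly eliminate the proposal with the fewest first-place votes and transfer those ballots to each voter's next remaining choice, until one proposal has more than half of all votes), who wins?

Proposal B

Round 1: Proposal A 0, Proposal B 23, Proposal C 14, Proposal D 8, Proposal E 24. Proposal A eliminated.
Round 2: Proposal B 23, Proposal C 14, Proposal D 8, Proposal E 24. Proposal D eliminated.
Round 3: Proposal B 23, Proposal C 14, Proposal E 32. Proposal C eliminated.
Round 4: Proposal B 37, Proposal E 32. Proposal B has a majority (≥35).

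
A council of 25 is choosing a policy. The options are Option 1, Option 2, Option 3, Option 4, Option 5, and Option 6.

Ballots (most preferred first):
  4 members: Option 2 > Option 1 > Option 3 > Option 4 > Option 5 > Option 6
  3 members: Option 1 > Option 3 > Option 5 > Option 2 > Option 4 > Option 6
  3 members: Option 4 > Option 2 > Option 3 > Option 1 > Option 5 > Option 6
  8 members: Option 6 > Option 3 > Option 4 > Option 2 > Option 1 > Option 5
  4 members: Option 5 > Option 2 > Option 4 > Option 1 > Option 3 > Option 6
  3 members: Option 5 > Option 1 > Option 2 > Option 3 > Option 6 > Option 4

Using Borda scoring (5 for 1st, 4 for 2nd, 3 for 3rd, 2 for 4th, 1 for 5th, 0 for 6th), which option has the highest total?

Option 1: 4×4 + 3×5 + 3×2 + 8×1 + 4×2 + 3×4 = 65
Option 2: 4×5 + 3×2 + 3×4 + 8×2 + 4×4 + 3×3 = 79
Option 3: 4×3 + 3×4 + 3×3 + 8×4 + 4×1 + 3×2 = 75
Option 4: 4×2 + 3×1 + 3×5 + 8×3 + 4×3 + 3×0 = 62
Option 5: 4×1 + 3×3 + 3×1 + 8×0 + 4×5 + 3×5 = 51
Option 6: 4×0 + 3×0 + 3×0 + 8×5 + 4×0 + 3×1 = 43

Option 2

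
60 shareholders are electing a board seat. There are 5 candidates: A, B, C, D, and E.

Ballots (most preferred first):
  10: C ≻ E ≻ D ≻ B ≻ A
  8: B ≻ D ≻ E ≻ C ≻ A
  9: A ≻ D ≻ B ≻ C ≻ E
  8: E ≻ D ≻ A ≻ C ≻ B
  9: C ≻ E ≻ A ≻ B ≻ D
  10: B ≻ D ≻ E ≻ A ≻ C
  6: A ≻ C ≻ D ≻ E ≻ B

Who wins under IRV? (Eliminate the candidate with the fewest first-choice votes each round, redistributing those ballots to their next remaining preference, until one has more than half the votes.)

Round 1: A 15, B 18, C 19, D 0, E 8. D eliminated.
Round 2: A 15, B 18, C 19, E 8. E eliminated.
Round 3: A 23, B 18, C 19. B eliminated.
Round 4: A 33, C 27. A has a majority (≥31).

A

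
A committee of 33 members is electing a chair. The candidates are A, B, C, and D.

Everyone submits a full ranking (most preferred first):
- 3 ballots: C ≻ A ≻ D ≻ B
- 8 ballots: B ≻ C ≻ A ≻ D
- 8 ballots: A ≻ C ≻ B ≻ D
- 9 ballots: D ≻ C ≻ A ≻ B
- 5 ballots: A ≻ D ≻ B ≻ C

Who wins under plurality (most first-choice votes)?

A

First-place votes: A 13, B 8, C 3, D 9.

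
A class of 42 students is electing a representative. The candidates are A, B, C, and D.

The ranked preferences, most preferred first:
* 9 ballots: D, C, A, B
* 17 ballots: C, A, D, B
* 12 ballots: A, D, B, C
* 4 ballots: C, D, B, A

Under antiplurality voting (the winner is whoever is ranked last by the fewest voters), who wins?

D

Last-place votes: A 4, B 26, C 12, D 0.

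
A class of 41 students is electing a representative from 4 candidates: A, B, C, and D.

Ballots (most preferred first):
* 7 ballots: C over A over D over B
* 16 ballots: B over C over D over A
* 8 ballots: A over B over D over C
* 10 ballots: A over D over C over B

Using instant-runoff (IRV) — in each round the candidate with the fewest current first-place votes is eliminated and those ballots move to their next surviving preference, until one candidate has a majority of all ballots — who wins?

A

Round 1: A 18, B 16, C 7, D 0. D eliminated.
Round 2: A 18, B 16, C 7. C eliminated.
Round 3: A 25, B 16. A has a majority (≥21).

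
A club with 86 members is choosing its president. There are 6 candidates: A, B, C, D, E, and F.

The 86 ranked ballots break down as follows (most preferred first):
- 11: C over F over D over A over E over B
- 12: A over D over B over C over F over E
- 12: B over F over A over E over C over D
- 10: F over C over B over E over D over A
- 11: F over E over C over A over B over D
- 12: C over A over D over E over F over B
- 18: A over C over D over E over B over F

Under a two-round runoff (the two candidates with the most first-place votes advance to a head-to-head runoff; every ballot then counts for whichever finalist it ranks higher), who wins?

Round 1 first-place votes: A 30, B 12, C 23, D 0, E 0, F 21. A and C advance.
Runoff: A is ranked above C on 42 ballots, C above A on 44.

C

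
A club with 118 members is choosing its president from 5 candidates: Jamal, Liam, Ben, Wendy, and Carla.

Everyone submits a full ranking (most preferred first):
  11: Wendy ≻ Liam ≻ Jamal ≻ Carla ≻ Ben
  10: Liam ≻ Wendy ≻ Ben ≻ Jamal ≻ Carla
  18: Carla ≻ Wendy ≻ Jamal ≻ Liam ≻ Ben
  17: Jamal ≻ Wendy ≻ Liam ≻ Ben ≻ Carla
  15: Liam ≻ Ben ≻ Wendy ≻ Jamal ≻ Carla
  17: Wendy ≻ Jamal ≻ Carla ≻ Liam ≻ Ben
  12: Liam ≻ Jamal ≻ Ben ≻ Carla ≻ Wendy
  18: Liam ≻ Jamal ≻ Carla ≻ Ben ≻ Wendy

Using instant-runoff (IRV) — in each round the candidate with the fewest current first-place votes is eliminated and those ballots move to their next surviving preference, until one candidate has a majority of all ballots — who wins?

Wendy

Round 1: Jamal 17, Liam 55, Ben 0, Wendy 28, Carla 18. Ben eliminated.
Round 2: Jamal 17, Liam 55, Wendy 28, Carla 18. Jamal eliminated.
Round 3: Liam 55, Wendy 45, Carla 18. Carla eliminated.
Round 4: Liam 55, Wendy 63. Wendy has a majority (≥60).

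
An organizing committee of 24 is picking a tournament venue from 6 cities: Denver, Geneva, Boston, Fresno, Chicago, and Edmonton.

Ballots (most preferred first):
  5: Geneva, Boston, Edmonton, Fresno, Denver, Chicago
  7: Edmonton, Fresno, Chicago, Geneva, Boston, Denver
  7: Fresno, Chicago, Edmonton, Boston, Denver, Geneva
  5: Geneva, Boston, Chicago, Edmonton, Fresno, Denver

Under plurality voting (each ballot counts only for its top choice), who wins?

Geneva

First-place votes: Denver 0, Geneva 10, Boston 0, Fresno 7, Chicago 0, Edmonton 7.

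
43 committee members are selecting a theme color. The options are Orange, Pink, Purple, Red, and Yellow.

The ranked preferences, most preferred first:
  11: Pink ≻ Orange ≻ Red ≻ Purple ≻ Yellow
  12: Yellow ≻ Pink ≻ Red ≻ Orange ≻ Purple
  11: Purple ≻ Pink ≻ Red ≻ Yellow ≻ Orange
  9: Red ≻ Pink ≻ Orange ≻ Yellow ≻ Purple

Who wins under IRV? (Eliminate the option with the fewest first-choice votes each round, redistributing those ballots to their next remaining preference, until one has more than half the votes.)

Pink

Round 1: Orange 0, Pink 11, Purple 11, Red 9, Yellow 12. Orange eliminated.
Round 2: Pink 11, Purple 11, Red 9, Yellow 12. Red eliminated.
Round 3: Pink 20, Purple 11, Yellow 12. Purple eliminated.
Round 4: Pink 31, Yellow 12. Pink has a majority (≥22).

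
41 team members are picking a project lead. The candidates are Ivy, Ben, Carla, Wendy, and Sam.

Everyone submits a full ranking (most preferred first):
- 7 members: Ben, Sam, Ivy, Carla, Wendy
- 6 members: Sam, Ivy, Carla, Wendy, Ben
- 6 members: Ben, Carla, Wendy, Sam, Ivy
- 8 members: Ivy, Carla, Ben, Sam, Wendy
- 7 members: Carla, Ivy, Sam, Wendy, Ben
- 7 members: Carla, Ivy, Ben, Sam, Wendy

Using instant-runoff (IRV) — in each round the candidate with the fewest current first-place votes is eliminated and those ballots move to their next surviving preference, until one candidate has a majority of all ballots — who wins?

Ivy

Round 1: Ivy 8, Ben 13, Carla 14, Wendy 0, Sam 6. Wendy eliminated.
Round 2: Ivy 8, Ben 13, Carla 14, Sam 6. Sam eliminated.
Round 3: Ivy 14, Ben 13, Carla 14. Ben eliminated.
Round 4: Ivy 21, Carla 20. Ivy has a majority (≥21).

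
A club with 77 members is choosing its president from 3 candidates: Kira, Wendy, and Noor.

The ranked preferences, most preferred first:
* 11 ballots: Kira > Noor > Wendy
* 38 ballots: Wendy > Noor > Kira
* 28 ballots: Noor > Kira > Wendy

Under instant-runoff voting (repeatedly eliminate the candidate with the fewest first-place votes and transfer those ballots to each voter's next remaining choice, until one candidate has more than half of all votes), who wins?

Noor

Round 1: Kira 11, Wendy 38, Noor 28. Kira eliminated.
Round 2: Wendy 38, Noor 39. Noor has a majority (≥39).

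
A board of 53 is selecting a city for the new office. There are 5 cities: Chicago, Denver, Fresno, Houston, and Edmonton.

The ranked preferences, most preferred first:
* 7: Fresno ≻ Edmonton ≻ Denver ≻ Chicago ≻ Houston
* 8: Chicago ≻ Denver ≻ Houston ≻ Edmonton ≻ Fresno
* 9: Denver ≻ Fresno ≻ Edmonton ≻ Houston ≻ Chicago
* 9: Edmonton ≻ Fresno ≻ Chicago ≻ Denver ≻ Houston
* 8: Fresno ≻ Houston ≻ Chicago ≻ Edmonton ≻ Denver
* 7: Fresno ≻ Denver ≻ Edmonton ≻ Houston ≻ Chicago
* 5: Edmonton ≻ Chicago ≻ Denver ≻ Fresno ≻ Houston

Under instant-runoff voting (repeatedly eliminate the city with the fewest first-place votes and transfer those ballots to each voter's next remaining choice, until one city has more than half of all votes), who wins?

Round 1: Chicago 8, Denver 9, Fresno 22, Houston 0, Edmonton 14. Houston eliminated.
Round 2: Chicago 8, Denver 9, Fresno 22, Edmonton 14. Chicago eliminated.
Round 3: Denver 17, Fresno 22, Edmonton 14. Edmonton eliminated.
Round 4: Denver 22, Fresno 31. Fresno has a majority (≥27).

Fresno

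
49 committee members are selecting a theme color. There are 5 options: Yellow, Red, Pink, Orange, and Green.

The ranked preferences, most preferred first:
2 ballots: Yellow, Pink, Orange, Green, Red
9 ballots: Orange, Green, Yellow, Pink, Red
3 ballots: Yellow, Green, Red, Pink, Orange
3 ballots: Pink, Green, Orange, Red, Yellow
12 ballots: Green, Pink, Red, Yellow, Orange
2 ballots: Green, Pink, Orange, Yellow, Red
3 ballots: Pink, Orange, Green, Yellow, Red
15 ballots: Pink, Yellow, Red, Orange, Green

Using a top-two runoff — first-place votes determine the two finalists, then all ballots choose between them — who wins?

Round 1 first-place votes: Yellow 5, Red 0, Pink 21, Orange 9, Green 14. Pink and Green advance.
Runoff: Pink is ranked above Green on 23 ballots, Green above Pink on 26.

Green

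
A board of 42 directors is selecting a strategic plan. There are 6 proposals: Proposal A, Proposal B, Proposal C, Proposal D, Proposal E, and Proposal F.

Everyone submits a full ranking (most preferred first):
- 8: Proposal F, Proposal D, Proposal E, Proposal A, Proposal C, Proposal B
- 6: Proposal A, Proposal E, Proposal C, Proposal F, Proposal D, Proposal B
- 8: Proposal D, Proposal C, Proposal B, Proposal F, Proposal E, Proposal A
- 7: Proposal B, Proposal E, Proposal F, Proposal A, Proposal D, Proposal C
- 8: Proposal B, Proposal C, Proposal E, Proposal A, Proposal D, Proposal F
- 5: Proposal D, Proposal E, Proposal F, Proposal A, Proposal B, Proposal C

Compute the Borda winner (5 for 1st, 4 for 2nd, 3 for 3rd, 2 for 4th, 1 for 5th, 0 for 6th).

Proposal E

Proposal A: 8×2 + 6×5 + 8×0 + 7×2 + 8×2 + 5×2 = 86
Proposal B: 8×0 + 6×0 + 8×3 + 7×5 + 8×5 + 5×1 = 104
Proposal C: 8×1 + 6×3 + 8×4 + 7×0 + 8×4 + 5×0 = 90
Proposal D: 8×4 + 6×1 + 8×5 + 7×1 + 8×1 + 5×5 = 118
Proposal E: 8×3 + 6×4 + 8×1 + 7×4 + 8×3 + 5×4 = 128
Proposal F: 8×5 + 6×2 + 8×2 + 7×3 + 8×0 + 5×3 = 104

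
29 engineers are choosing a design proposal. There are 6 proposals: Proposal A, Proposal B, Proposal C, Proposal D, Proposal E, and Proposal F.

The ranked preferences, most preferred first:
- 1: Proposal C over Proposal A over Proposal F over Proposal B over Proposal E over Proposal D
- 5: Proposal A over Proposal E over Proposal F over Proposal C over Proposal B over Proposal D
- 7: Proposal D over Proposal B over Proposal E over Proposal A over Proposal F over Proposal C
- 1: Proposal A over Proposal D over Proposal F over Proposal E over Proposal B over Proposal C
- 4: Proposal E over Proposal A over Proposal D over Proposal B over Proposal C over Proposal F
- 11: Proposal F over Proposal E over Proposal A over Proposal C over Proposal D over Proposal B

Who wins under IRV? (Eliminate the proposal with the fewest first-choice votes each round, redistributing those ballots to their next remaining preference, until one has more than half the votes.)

Proposal A

Round 1: Proposal A 6, Proposal B 0, Proposal C 1, Proposal D 7, Proposal E 4, Proposal F 11. Proposal B eliminated.
Round 2: Proposal A 6, Proposal C 1, Proposal D 7, Proposal E 4, Proposal F 11. Proposal C eliminated.
Round 3: Proposal A 7, Proposal D 7, Proposal E 4, Proposal F 11. Proposal E eliminated.
Round 4: Proposal A 11, Proposal D 7, Proposal F 11. Proposal D eliminated.
Round 5: Proposal A 18, Proposal F 11. Proposal A has a majority (≥15).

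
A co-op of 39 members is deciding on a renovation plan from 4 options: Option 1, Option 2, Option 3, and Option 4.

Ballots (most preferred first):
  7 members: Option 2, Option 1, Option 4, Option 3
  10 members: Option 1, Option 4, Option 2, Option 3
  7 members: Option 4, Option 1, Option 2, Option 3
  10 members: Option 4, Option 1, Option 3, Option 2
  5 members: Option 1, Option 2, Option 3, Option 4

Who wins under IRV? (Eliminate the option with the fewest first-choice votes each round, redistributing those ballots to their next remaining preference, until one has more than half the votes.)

Option 1

Round 1: Option 1 15, Option 2 7, Option 3 0, Option 4 17. Option 3 eliminated.
Round 2: Option 1 15, Option 2 7, Option 4 17. Option 2 eliminated.
Round 3: Option 1 22, Option 4 17. Option 1 has a majority (≥20).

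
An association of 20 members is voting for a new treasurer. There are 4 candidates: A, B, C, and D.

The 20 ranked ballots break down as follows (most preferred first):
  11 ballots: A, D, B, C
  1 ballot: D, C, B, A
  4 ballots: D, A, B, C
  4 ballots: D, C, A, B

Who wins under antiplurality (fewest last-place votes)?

D

Last-place votes: A 1, B 4, C 15, D 0.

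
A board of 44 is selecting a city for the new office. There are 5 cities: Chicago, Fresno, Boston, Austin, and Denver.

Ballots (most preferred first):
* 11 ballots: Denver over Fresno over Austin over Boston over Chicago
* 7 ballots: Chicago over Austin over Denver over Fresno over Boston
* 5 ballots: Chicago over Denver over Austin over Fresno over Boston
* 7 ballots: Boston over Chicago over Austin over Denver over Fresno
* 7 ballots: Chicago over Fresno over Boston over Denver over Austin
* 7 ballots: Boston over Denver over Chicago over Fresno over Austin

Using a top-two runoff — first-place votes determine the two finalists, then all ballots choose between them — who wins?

Boston

Round 1 first-place votes: Chicago 19, Fresno 0, Boston 14, Austin 0, Denver 11. Chicago and Boston advance.
Runoff: Chicago is ranked above Boston on 19 ballots, Boston above Chicago on 25.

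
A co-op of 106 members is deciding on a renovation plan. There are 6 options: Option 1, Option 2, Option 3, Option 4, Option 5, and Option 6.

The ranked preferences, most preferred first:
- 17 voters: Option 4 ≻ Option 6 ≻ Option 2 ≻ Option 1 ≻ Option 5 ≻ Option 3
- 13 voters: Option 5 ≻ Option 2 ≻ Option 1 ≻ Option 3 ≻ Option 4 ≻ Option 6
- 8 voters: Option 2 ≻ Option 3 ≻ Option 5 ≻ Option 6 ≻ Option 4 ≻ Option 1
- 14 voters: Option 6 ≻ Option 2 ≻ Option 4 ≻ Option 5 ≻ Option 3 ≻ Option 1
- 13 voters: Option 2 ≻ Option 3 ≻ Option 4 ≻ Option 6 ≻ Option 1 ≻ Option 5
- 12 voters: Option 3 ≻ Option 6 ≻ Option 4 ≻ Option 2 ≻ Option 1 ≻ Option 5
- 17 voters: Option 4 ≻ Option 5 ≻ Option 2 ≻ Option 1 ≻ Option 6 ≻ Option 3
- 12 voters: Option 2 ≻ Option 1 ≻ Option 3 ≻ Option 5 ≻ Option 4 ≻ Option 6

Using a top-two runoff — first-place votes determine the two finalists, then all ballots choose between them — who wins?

Round 1 first-place votes: Option 1 0, Option 2 33, Option 3 12, Option 4 34, Option 5 13, Option 6 14. Option 4 and Option 2 advance.
Runoff: Option 4 is ranked above Option 2 on 46 ballots, Option 2 above Option 4 on 60.

Option 2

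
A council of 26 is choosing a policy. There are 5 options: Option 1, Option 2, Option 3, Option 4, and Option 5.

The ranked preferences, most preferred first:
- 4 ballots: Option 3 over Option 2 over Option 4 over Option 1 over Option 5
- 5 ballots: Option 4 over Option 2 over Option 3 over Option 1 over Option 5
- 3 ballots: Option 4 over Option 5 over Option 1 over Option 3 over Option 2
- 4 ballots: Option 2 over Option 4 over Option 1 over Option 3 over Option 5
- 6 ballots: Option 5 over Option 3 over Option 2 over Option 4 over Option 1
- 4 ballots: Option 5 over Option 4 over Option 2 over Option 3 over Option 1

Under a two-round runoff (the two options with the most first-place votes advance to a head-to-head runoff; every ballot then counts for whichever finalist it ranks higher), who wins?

Option 4

Round 1 first-place votes: Option 1 0, Option 2 4, Option 3 4, Option 4 8, Option 5 10. Option 5 and Option 4 advance.
Runoff: Option 5 is ranked above Option 4 on 10 ballots, Option 4 above Option 5 on 16.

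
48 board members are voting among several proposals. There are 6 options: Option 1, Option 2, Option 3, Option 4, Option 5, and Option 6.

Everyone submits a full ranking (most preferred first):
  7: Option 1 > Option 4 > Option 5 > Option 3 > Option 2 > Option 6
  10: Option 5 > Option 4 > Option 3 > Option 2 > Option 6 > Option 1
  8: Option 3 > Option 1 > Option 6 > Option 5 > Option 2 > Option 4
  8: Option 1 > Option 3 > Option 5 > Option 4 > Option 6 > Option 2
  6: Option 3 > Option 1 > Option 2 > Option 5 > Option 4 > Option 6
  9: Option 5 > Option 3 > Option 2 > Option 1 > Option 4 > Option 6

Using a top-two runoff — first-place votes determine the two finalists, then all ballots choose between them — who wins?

Round 1 first-place votes: Option 1 15, Option 2 0, Option 3 14, Option 4 0, Option 5 19, Option 6 0. Option 5 and Option 1 advance.
Runoff: Option 5 is ranked above Option 1 on 19 ballots, Option 1 above Option 5 on 29.

Option 1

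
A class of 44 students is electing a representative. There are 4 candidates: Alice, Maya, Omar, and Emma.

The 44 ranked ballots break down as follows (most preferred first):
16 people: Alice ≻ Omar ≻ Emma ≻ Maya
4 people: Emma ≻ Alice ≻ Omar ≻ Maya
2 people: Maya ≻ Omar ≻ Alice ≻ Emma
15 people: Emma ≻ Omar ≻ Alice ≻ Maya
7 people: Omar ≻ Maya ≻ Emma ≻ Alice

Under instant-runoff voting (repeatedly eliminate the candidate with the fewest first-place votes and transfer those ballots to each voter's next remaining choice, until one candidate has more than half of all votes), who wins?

Round 1: Alice 16, Maya 2, Omar 7, Emma 19. Maya eliminated.
Round 2: Alice 16, Omar 9, Emma 19. Omar eliminated.
Round 3: Alice 18, Emma 26. Emma has a majority (≥23).

Emma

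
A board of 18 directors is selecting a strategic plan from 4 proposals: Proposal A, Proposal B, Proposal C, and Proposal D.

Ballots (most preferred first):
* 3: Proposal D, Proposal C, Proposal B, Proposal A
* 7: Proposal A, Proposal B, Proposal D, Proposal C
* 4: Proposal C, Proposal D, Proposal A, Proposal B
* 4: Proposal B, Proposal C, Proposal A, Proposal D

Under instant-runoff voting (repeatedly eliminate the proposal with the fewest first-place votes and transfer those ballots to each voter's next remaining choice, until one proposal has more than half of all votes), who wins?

Round 1: Proposal A 7, Proposal B 4, Proposal C 4, Proposal D 3. Proposal D eliminated.
Round 2: Proposal A 7, Proposal B 4, Proposal C 7. Proposal B eliminated.
Round 3: Proposal A 7, Proposal C 11. Proposal C has a majority (≥10).

Proposal C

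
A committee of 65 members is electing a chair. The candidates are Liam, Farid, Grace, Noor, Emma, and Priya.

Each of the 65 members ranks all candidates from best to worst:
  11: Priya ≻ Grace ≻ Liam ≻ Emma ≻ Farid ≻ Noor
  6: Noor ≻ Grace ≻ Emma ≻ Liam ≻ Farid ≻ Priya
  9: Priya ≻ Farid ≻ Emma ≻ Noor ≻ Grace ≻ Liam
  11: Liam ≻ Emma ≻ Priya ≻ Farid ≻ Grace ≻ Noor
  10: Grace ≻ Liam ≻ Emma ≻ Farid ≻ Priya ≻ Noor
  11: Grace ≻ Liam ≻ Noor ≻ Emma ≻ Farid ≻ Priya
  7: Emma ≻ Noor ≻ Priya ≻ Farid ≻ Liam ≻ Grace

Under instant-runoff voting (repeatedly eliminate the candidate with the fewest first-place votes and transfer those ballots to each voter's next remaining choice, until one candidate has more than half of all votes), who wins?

Round 1: Liam 11, Farid 0, Grace 21, Noor 6, Emma 7, Priya 20. Farid eliminated.
Round 2: Liam 11, Grace 21, Noor 6, Emma 7, Priya 20. Noor eliminated.
Round 3: Liam 11, Grace 27, Emma 7, Priya 20. Emma eliminated.
Round 4: Liam 11, Grace 27, Priya 27. Liam eliminated.
Round 5: Grace 27, Priya 38. Priya has a majority (≥33).

Priya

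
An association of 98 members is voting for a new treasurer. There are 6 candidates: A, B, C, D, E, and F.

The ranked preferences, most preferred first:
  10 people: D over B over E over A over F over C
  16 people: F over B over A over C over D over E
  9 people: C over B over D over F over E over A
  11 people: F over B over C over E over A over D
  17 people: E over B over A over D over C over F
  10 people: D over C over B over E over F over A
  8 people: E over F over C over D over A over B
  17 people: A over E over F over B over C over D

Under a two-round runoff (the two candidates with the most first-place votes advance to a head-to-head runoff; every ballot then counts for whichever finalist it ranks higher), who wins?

Round 1 first-place votes: A 17, B 0, C 9, D 20, E 25, F 27. F and E advance.
Runoff: F is ranked above E on 36 ballots, E above F on 62.

E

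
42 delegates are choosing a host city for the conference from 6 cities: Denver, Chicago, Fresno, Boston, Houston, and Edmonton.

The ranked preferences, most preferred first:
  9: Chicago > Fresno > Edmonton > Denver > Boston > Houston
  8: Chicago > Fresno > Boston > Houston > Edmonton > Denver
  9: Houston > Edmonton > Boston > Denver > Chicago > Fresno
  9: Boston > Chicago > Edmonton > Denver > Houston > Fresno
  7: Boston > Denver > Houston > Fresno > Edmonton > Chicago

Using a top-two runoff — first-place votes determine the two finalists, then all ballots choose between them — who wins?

Round 1 first-place votes: Denver 0, Chicago 17, Fresno 0, Boston 16, Houston 9, Edmonton 0. Chicago and Boston advance.
Runoff: Chicago is ranked above Boston on 17 ballots, Boston above Chicago on 25.

Boston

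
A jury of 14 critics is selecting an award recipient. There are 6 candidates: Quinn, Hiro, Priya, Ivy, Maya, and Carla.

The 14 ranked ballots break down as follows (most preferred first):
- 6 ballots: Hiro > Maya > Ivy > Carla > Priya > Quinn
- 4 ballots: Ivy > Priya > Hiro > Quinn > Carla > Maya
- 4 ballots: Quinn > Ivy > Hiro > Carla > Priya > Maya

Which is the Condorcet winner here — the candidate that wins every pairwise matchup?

Ivy vs Quinn: 10–4
Ivy vs Hiro: 8–6
Ivy vs Priya: 14–0
Ivy vs Maya: 8–6
Ivy vs Carla: 14–0
Ivy beats every other candidate.

Ivy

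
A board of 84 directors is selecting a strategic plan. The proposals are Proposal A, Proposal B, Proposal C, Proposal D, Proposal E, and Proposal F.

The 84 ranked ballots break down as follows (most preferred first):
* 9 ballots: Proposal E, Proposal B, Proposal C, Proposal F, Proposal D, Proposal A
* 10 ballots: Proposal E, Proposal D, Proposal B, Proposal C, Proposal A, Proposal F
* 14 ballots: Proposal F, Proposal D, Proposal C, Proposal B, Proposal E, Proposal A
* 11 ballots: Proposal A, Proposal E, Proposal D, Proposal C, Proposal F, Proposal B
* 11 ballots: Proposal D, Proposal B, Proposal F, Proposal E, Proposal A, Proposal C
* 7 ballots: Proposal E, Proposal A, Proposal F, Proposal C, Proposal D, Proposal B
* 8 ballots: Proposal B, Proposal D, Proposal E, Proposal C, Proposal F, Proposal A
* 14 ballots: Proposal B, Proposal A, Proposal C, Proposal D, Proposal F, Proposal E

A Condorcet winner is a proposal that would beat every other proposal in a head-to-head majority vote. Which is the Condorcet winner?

Proposal D vs Proposal A: 52–32
Proposal D vs Proposal B: 53–31
Proposal D vs Proposal C: 54–30
Proposal D vs Proposal E: 47–37
Proposal D vs Proposal F: 54–30
Proposal D beats every other proposal.

Proposal D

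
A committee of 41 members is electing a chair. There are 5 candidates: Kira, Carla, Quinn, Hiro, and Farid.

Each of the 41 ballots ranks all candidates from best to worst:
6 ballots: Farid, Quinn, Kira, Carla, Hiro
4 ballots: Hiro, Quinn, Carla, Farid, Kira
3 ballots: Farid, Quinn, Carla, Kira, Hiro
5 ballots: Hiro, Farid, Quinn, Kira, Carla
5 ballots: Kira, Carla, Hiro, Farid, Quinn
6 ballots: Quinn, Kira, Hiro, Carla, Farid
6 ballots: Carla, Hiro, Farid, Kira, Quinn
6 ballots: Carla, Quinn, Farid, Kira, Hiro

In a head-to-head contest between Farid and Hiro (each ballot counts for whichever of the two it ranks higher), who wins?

Farid is ranked above Hiro on 15 ballots; Hiro above Farid on 26.

Hiro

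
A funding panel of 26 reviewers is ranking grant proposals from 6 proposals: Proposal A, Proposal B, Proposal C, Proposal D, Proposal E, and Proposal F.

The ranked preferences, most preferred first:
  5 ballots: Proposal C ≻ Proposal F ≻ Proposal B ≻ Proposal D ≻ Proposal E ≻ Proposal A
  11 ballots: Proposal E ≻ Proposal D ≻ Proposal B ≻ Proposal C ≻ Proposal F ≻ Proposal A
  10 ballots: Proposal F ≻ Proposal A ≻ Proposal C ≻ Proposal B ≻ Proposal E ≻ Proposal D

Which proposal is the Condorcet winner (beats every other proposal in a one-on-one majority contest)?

Proposal C

Proposal C vs Proposal A: 16–10
Proposal C vs Proposal B: 15–11
Proposal C vs Proposal D: 15–11
Proposal C vs Proposal E: 15–11
Proposal C vs Proposal F: 16–10
Proposal C beats every other proposal.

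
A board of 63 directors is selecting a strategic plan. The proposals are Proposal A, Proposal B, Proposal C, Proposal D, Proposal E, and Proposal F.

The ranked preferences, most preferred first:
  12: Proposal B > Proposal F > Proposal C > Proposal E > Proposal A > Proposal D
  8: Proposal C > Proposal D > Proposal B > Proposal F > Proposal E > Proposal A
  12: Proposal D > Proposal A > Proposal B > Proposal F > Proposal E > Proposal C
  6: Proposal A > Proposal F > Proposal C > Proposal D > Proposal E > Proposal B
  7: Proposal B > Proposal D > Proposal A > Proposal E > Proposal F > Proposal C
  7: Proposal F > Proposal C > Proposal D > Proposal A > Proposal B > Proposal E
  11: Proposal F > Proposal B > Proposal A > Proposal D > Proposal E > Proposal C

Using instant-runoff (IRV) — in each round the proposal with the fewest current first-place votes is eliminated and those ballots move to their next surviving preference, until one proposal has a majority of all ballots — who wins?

Round 1: Proposal A 6, Proposal B 19, Proposal C 8, Proposal D 12, Proposal E 0, Proposal F 18. Proposal E eliminated.
Round 2: Proposal A 6, Proposal B 19, Proposal C 8, Proposal D 12, Proposal F 18. Proposal A eliminated.
Round 3: Proposal B 19, Proposal C 8, Proposal D 12, Proposal F 24. Proposal C eliminated.
Round 4: Proposal B 19, Proposal D 20, Proposal F 24. Proposal B eliminated.
Round 5: Proposal D 27, Proposal F 36. Proposal F has a majority (≥32).

Proposal F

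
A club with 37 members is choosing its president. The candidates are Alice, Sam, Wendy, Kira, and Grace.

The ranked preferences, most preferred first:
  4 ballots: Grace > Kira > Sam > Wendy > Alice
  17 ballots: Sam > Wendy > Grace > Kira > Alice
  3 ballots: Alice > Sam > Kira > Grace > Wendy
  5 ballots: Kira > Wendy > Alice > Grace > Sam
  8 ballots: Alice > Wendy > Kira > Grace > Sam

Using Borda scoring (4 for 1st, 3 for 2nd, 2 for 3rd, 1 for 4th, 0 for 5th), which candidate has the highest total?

Wendy

Alice: 4×0 + 17×0 + 3×4 + 5×2 + 8×4 = 54
Sam: 4×2 + 17×4 + 3×3 + 5×0 + 8×0 = 85
Wendy: 4×1 + 17×3 + 3×0 + 5×3 + 8×3 = 94
Kira: 4×3 + 17×1 + 3×2 + 5×4 + 8×2 = 71
Grace: 4×4 + 17×2 + 3×1 + 5×1 + 8×1 = 66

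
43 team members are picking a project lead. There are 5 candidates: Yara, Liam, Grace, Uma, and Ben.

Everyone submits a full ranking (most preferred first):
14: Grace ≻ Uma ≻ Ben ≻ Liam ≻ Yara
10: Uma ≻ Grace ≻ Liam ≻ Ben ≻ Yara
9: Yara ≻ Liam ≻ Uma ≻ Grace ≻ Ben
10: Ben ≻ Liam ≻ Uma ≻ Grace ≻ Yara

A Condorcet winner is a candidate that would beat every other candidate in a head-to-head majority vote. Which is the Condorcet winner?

Uma vs Yara: 34–9
Uma vs Liam: 24–19
Uma vs Grace: 29–14
Uma vs Ben: 33–10
Uma beats every other candidate.

Uma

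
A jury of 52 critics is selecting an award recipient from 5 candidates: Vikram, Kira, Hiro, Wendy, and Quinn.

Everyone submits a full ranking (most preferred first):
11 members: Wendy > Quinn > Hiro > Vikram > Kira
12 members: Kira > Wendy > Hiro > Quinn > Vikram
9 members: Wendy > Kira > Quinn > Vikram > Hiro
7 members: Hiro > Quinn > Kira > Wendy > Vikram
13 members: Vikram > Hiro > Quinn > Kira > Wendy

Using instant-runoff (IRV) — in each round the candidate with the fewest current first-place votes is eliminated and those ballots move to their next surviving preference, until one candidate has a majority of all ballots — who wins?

Kira

Round 1: Vikram 13, Kira 12, Hiro 7, Wendy 20, Quinn 0. Quinn eliminated.
Round 2: Vikram 13, Kira 12, Hiro 7, Wendy 20. Hiro eliminated.
Round 3: Vikram 13, Kira 19, Wendy 20. Vikram eliminated.
Round 4: Kira 32, Wendy 20. Kira has a majority (≥27).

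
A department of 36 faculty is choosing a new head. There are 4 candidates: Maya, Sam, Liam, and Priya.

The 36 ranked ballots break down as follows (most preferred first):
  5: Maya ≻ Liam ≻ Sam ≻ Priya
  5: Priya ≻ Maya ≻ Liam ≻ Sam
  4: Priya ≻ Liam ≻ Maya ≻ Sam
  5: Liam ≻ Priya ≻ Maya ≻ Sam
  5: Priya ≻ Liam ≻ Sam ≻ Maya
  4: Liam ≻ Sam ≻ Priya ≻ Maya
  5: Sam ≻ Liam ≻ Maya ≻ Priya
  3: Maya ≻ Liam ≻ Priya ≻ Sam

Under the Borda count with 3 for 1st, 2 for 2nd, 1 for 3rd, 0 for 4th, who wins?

Liam

Maya: 5×3 + 5×2 + 4×1 + 5×1 + 5×0 + 4×0 + 5×1 + 3×3 = 48
Sam: 5×1 + 5×0 + 4×0 + 5×0 + 5×1 + 4×2 + 5×3 + 3×0 = 33
Liam: 5×2 + 5×1 + 4×2 + 5×3 + 5×2 + 4×3 + 5×2 + 3×2 = 76
Priya: 5×0 + 5×3 + 4×3 + 5×2 + 5×3 + 4×1 + 5×0 + 3×1 = 59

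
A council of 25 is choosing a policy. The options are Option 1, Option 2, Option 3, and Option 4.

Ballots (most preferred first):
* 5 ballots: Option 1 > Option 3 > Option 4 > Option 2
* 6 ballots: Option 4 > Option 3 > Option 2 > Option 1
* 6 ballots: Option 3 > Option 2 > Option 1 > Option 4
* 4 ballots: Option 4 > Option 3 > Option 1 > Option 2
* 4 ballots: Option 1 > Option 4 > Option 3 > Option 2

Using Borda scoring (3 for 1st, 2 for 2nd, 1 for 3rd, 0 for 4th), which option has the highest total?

Option 3

Option 1: 5×3 + 6×0 + 6×1 + 4×1 + 4×3 = 37
Option 2: 5×0 + 6×1 + 6×2 + 4×0 + 4×0 = 18
Option 3: 5×2 + 6×2 + 6×3 + 4×2 + 4×1 = 52
Option 4: 5×1 + 6×3 + 6×0 + 4×3 + 4×2 = 43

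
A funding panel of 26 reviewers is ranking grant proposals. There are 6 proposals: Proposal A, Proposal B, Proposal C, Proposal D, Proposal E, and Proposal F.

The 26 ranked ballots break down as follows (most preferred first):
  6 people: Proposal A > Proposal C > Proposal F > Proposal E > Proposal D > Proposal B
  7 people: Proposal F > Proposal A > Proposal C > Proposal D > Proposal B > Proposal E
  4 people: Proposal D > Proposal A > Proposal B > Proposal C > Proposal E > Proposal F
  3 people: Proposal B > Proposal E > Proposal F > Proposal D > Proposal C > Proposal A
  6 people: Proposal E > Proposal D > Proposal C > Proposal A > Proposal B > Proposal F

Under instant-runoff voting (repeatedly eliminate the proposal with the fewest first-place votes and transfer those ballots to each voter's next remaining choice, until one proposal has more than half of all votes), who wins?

Round 1: Proposal A 6, Proposal B 3, Proposal C 0, Proposal D 4, Proposal E 6, Proposal F 7. Proposal C eliminated.
Round 2: Proposal A 6, Proposal B 3, Proposal D 4, Proposal E 6, Proposal F 7. Proposal B eliminated.
Round 3: Proposal A 6, Proposal D 4, Proposal E 9, Proposal F 7. Proposal D eliminated.
Round 4: Proposal A 10, Proposal E 9, Proposal F 7. Proposal F eliminated.
Round 5: Proposal A 17, Proposal E 9. Proposal A has a majority (≥14).

Proposal A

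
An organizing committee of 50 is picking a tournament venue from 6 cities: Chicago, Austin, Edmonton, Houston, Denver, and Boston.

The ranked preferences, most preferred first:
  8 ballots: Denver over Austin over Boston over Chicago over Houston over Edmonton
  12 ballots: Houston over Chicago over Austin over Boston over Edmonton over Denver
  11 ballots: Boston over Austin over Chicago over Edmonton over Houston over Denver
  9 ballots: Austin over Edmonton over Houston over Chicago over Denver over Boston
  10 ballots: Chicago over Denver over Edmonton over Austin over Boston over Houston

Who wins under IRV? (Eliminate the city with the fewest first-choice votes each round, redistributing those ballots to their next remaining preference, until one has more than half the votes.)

Round 1: Chicago 10, Austin 9, Edmonton 0, Houston 12, Denver 8, Boston 11. Edmonton eliminated.
Round 2: Chicago 10, Austin 9, Houston 12, Denver 8, Boston 11. Denver eliminated.
Round 3: Chicago 10, Austin 17, Houston 12, Boston 11. Chicago eliminated.
Round 4: Austin 27, Houston 12, Boston 11. Austin has a majority (≥26).

Austin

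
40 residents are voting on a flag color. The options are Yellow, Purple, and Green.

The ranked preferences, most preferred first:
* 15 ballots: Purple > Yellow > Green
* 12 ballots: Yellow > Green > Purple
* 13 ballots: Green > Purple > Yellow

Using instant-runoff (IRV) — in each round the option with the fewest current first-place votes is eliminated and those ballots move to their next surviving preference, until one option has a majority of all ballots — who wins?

Round 1: Yellow 12, Purple 15, Green 13. Yellow eliminated.
Round 2: Purple 15, Green 25. Green has a majority (≥21).

Green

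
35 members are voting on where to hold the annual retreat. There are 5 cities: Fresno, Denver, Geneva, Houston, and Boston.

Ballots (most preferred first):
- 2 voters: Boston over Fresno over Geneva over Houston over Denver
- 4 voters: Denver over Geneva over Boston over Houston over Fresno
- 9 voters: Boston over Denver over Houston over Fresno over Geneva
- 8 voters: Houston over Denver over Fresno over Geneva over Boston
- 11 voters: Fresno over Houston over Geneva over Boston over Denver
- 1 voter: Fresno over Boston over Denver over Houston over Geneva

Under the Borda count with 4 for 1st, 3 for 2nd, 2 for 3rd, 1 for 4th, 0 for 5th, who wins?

Fresno: 2×3 + 4×0 + 9×1 + 8×2 + 11×4 + 1×4 = 79
Denver: 2×0 + 4×4 + 9×3 + 8×3 + 11×0 + 1×2 = 69
Geneva: 2×2 + 4×3 + 9×0 + 8×1 + 11×2 + 1×0 = 46
Houston: 2×1 + 4×1 + 9×2 + 8×4 + 11×3 + 1×1 = 90
Boston: 2×4 + 4×2 + 9×4 + 8×0 + 11×1 + 1×3 = 66

Houston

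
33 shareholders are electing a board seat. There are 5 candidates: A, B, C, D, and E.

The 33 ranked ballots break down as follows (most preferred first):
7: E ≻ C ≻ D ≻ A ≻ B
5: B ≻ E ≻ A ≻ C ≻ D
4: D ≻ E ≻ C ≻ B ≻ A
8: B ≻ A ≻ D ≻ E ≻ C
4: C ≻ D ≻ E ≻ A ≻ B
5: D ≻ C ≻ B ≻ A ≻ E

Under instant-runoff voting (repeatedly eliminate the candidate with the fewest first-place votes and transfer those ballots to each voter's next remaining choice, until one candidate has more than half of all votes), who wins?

Round 1: A 0, B 13, C 4, D 9, E 7. A eliminated.
Round 2: B 13, C 4, D 9, E 7. C eliminated.
Round 3: B 13, D 13, E 7. E eliminated.
Round 4: B 13, D 20. D has a majority (≥17).

D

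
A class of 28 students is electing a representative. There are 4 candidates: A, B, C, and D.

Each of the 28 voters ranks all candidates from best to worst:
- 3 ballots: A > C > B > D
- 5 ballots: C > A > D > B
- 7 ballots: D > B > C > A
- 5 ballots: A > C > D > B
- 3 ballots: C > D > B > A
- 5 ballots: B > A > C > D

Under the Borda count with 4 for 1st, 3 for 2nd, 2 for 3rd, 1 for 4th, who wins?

C

A: 3×4 + 5×3 + 7×1 + 5×4 + 3×1 + 5×3 = 72
B: 3×2 + 5×1 + 7×3 + 5×1 + 3×2 + 5×4 = 63
C: 3×3 + 5×4 + 7×2 + 5×3 + 3×4 + 5×2 = 80
D: 3×1 + 5×2 + 7×4 + 5×2 + 3×3 + 5×1 = 65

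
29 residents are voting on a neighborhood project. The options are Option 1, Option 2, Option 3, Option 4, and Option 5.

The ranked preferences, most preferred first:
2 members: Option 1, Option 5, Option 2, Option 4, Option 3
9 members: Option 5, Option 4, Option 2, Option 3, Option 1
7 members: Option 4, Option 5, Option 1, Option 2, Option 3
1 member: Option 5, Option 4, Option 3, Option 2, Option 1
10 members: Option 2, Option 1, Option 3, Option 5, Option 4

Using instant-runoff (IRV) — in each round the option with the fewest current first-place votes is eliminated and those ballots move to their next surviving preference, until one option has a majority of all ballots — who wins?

Option 5

Round 1: Option 1 2, Option 2 10, Option 3 0, Option 4 7, Option 5 10. Option 3 eliminated.
Round 2: Option 1 2, Option 2 10, Option 4 7, Option 5 10. Option 1 eliminated.
Round 3: Option 2 10, Option 4 7, Option 5 12. Option 4 eliminated.
Round 4: Option 2 10, Option 5 19. Option 5 has a majority (≥15).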